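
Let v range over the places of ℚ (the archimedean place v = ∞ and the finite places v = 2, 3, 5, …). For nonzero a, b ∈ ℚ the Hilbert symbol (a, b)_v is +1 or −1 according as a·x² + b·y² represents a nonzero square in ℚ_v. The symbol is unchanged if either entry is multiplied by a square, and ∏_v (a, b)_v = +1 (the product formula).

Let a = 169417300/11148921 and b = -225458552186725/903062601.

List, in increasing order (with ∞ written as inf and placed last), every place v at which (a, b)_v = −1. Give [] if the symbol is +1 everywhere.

(a, b) ≡ (13, -571909) mod (ℚ^×)²; places V = {2, 3, 5, 7, 11, 13, 19, 29, 37, 41, 53, ∞}.
(a,b)_13: α=1, u≡4; β=1, v≡3 (mod 13); (4|13)=+1, (3|13)=+1; sign (−1)^0·+1^1·+1^1 = +1.
(a,b)_3: α=-4, u≡1; β=-8, v≡2 (mod 3); (1|3)=+1, (2|3)=-1; sign (−1)^0·+1^-8·-1^-4 = +1.
(a,b)_41: α=0, u≡28; β=1, v≡25 (mod 41); (28|41)=-1, (25|41)=+1; sign (−1)^0·-1^1·+1^0 = -1.
(a,b)_∞: sgn(13)=+, sgn(-571909)=−, so +1.
(a,b)_29: α=0, u≡7; β=1, v≡24 (mod 29); (7|29)=+1, (24|29)=+1; sign (−1)^0·+1^1·+1^0 = +1.
(a,b)_19: α=4, u≡14; β=4, v≡14 (mod 19); (14|19)=-1, (14|19)=-1; sign (−1)^0·-1^4·-1^4 = +1.
(a,b)_53: α=-2, u≡28; β=-2, v≡2 (mod 53); (28|53)=+1, (2|53)=-1; sign (−1)^0·+1^-2·-1^-2 = +1.
(a,b)_2: α=2, β=0; u≡5, v≡3 (mod 8); ε(u)ε(v)=0·1, αω(v)=2·1, βω(u)=0·1; sum ≡ 0  ⇒  +1.
(a,b)_7: α=-2, u≡3; β=-2, v≡6 (mod 7); (3|7)=-1, (6|7)=-1; sign (−1)^0·-1^-2·-1^-2 = +1.
(a,b)_11: α=0, u≡10; β=2, v≡3 (mod 11); (10|11)=-1, (3|11)=+1; sign (−1)^0·-1^2·+1^0 = +1.
(a,b)_37: α=0, u≡5; β=1, v≡36 (mod 37); (5|37)=-1, (36|37)=+1; sign (−1)^0·-1^1·+1^0 = -1.
(a,b)_5: α=2, u≡2; β=2, v≡1 (mod 5); (2|5)=-1, (1|5)=+1; sign (−1)^0·-1^2·+1^2 = +1.
|Ram(13, -571909)| = 2, even; anisotropic at {37, 41}.

[37, 41]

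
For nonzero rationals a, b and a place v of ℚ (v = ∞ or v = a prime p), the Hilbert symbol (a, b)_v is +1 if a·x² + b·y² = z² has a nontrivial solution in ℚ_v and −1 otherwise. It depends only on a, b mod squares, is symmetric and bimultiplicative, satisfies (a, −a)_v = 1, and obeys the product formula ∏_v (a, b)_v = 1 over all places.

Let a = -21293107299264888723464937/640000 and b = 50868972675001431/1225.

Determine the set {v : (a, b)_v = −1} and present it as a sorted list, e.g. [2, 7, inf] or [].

(a, b) ≡ (-1500313, 31) mod (ℚ^×)²; places V = {2, 3, 5, 7, 23, 31, 37, 41, 43, ∞}.
(a,b)_37: α=3, u≡21; β=2, v≡19 (mod 37); (21|37)=+1, (19|37)=-1; sign (−1)^0·+1^2·-1^3 = -1.
(a,b)_41: α=3, u≡32; β=2, v≡16 (mod 41); (32|41)=+1, (16|41)=+1; sign (−1)^0·+1^2·+1^3 = +1.
(a,b)_3: α=8, u≡2; β=6, v≡1 (mod 3); (2|3)=-1, (1|3)=+1; sign (−1)^0·-1^6·+1^8 = +1.
(a,b)_43: α=3, u≡16; β=2, v≡14 (mod 43); (16|43)=+1, (14|43)=+1; sign (−1)^0·+1^2·+1^3 = +1.
(a,b)_31: α=2, u≡4; β=1, v≡5 (mod 31); (4|31)=+1, (5|31)=+1; sign (−1)^0·+1^1·+1^2 = +1.
(a,b)_7: α=0, u≡1; β=-2, v≡5 (mod 7); (1|7)=+1, (5|7)=-1; sign (−1)^0·+1^-2·-1^0 = +1.
(a,b)_∞: sgn(-1500313)=−, sgn(31)=+, so +1.
(a,b)_23: α=3, u≡14; β=2, v≡8 (mod 23); (14|23)=-1, (8|23)=+1; sign (−1)^0·-1^2·+1^3 = +1.
(a,b)_5: α=-4, u≡2; β=-2, v≡4 (mod 5); (2|5)=-1, (4|5)=+1; sign (−1)^0·-1^-2·+1^-4 = +1.
(a,b)_2: α=-10, β=0; u≡7, v≡7 (mod 8); ε(u)ε(v)=1·1, αω(v)=-10·0, βω(u)=0·0; sum ≡ 1  ⇒  -1.
|Ram(-1500313, 31)| = 2, even; anisotropic at {2, 37}.

[2, 37]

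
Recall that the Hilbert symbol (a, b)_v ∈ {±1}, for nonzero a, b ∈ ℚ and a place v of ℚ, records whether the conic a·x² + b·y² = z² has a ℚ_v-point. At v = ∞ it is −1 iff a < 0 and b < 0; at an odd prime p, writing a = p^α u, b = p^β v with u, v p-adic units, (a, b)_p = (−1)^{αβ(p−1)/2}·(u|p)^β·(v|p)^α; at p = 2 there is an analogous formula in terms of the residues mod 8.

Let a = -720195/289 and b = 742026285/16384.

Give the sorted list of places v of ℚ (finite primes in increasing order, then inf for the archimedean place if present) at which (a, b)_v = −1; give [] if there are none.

(a, b) ≡ (-1995, 285285) mod (ℚ^×)²; places V = {2, 3, 5, 7, 11, 13, 17, 19, ∞}.
(a,b)_5: α=1, u≡4; β=1, v≡3 (mod 5); (4|5)=+1, (3|5)=-1; sign (−1)^0·+1^1·-1^1 = -1.
(a,b)_3: α=1, u≡1; β=3, v≡1 (mod 3); (1|3)=+1, (1|3)=+1; sign (−1)^1·+1^3·+1^1 = -1.
(a,b)_19: α=3, u≡7; β=1, v≡11 (mod 19); (7|19)=+1, (11|19)=+1; sign (−1)^1·+1^1·+1^3 = -1.
(a,b)_2: α=0, β=-14; u≡5, v≡5 (mod 8); ε(u)ε(v)=0·0, αω(v)=0·1, βω(u)=-14·1; sum ≡ 0  ⇒  +1.
(a,b)_∞: sgn(-1995)=−, sgn(285285)=+, so +1.
(a,b)_7: α=1, u≡4; β=1, v≡1 (mod 7); (4|7)=+1, (1|7)=+1; sign (−1)^1·+1^1·+1^1 = -1.
(a,b)_13: α=0, u≡6; β=1, v≡10 (mod 13); (6|13)=-1, (10|13)=+1; sign (−1)^0·-1^1·+1^0 = -1.
(a,b)_17: α=-2, u≡10; β=2, v≡16 (mod 17); (10|17)=-1, (16|17)=+1; sign (−1)^0·-1^2·+1^-2 = +1.
(a,b)_11: α=0, u≡10; β=1, v≡8 (mod 11); (10|11)=-1, (8|11)=-1; sign (−1)^0·-1^1·-1^0 = -1.
Ram(-1995, 285285) = {3, 5, 7, 11, 13, 19}; no ℚ_3-point on the conic.

[3, 5, 7, 11, 13, 19]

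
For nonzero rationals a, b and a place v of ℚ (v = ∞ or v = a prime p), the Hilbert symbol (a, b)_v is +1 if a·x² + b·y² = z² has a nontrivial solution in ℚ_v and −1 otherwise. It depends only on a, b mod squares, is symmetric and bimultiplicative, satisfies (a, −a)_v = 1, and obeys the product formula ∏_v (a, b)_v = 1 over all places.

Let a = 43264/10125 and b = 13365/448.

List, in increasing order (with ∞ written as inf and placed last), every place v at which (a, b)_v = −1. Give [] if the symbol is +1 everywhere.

(a, b) ≡ (5, 1155) mod (ℚ^×)²; places V = {2, 3, 5, 7, 11, 13, ∞}.
(a,b)_∞: sgn(5)=+, sgn(1155)=+, so +1.
(a,b)_13: α=2, u≡2; β=0, v≡11 (mod 13); (2|13)=-1, (11|13)=-1; sign (−1)^0·-1^0·-1^2 = +1.
(a,b)_2: α=8, β=-6; u≡5, v≡3 (mod 8); ε(u)ε(v)=0·1, αω(v)=8·1, βω(u)=-6·1; sum ≡ 0  ⇒  +1.
(a,b)_11: α=0, u≡9; β=1, v≡2 (mod 11); (9|11)=+1, (2|11)=-1; sign (−1)^0·+1^1·-1^0 = +1.
(a,b)_7: α=0, u≡6; β=-1, v≡2 (mod 7); (6|7)=-1, (2|7)=+1; sign (−1)^0·-1^-1·+1^0 = -1.
(a,b)_3: α=-4, u≡2; β=5, v≡1 (mod 3); (2|3)=-1, (1|3)=+1; sign (−1)^0·-1^5·+1^-4 = -1.
(a,b)_5: α=-3, u≡4; β=1, v≡1 (mod 5); (4|5)=+1, (1|5)=+1; sign (−1)^0·+1^1·+1^-3 = +1.
Ram(5, 1155) = {3, 7}; no ℚ_3-point on the conic.

[3, 7]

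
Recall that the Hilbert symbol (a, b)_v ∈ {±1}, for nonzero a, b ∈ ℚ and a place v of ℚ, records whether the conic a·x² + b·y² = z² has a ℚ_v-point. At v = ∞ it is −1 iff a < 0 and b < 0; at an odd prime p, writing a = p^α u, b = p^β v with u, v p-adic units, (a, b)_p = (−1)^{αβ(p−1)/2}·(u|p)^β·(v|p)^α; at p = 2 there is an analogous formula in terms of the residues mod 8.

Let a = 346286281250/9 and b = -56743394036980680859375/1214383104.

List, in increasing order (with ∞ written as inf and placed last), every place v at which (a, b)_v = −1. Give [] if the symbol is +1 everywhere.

[17, 19]

Mod squares: a ≡ 131138, b ≡ -7. Check v ∈ {∞, 2, 3, 5, 7, 11, 13, 17, 19, 29}.
v=13: a=13^2·(≡5), b=13^6·(≡11) mod 13; (5|13)=-1, (11|13)=-1; (−1)^{2·6·6}·(-1)^6·(-1)^2 = +1.
v=∞: 131138 > 0 and -7 < 0  ⇒  (a,b)_∞ = +1.
v=29: a=29^1·(≡3), b=29^2·(≡7) mod 29; (3|29)=-1, (7|29)=+1; (−1)^{1·2·14}·(-1)^2·(+1)^1 = +1.
v=11: a=11^0·(≡7), b=11^-4·(≡1) mod 11; (7|11)=-1, (1|11)=+1; (−1)^{0·-4·5}·(-1)^-4·(+1)^0 = +1.
v=17: a=17^1·(≡16), b=17^2·(≡10) mod 17; (16|17)=+1, (10|17)=-1; (−1)^{1·2·8}·(+1)^2·(-1)^1 = -1.
v=3: a=3^-2·(≡2), b=3^-4·(≡2) mod 3; (2|3)=-1, (2|3)=-1; (−1)^{-2·-4·1}·(-1)^-4·(-1)^-2 = +1.
v=19: a=19^1·(≡7), b=19^2·(≡8) mod 19; (7|19)=+1, (8|19)=-1; (−1)^{1·2·9}·(+1)^2·(-1)^1 = -1.
v=5: a=5^6·(≡3), b=5^8·(≡3) mod 5; (3|5)=-1, (3|5)=-1; (−1)^{6·8·2}·(-1)^8·(-1)^6 = +1.
v=7: a=7^1·(≡1), b=7^3·(≡6) mod 7; (1|7)=+1, (6|7)=-1; (−1)^{1·3·3}·(+1)^3·(-1)^1 = +1.
v=2: v_2(a)=1, v_2(b)=-10; units ≡ 1, 1 (mod 8); ε·ε+αω+βω = 0·0+1·0+-10·0 ≡ 0  ⇒  (a,b)_2 = +1.
|Ram(131138, -7)| = 2, even; anisotropic at {17, 19}.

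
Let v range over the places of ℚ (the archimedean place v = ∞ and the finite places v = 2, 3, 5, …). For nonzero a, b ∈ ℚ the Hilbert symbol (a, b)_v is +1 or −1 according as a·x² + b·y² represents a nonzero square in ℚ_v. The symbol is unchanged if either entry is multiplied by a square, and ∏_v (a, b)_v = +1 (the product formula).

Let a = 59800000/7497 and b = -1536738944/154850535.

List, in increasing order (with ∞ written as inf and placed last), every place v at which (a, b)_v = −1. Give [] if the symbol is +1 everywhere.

[3, 13]

Mod squares: a ≡ 25415, b ≡ -390. Check v ∈ {∞, 2, 3, 5, 7, 13, 17, 23, 31}.
v=∞: 25415 > 0 and -390 < 0  ⇒  (a,b)_∞ = +1.
v=5: a=5^5·(≡3), b=5^-1·(≡3) mod 5; (3|5)=-1, (3|5)=-1; (−1)^{5·-1·2}·(-1)^-1·(-1)^5 = +1.
v=3: a=3^-2·(≡2), b=3^-7·(≡2) mod 3; (2|3)=-1, (2|3)=-1; (−1)^{-2·-7·1}·(-1)^-7·(-1)^-2 = -1.
v=23: a=23^1·(≡12), b=23^0·(≡16) mod 23; (12|23)=+1, (16|23)=+1; (−1)^{1·0·11}·(+1)^0·(+1)^1 = +1.
v=13: a=13^1·(≡6), b=13^1·(≡10) mod 13; (6|13)=-1, (10|13)=+1; (−1)^{1·1·6}·(-1)^1·(+1)^1 = -1.
v=7: a=7^-2·(≡6), b=7^-2·(≡4) mod 7; (6|7)=-1, (4|7)=+1; (−1)^{-2·-2·3}·(-1)^-2·(+1)^-2 = +1.
v=31: a=31^0·(≡17), b=31^4·(≡17) mod 31; (17|31)=-1, (17|31)=-1; (−1)^{0·4·15}·(-1)^4·(-1)^0 = +1.
v=2: v_2(a)=6, v_2(b)=7; units ≡ 7, 5 (mod 8); ε·ε+αω+βω = 1·0+6·1+7·0 ≡ 0  ⇒  (a,b)_2 = +1.
v=17: a=17^-1·(≡16), b=17^-2·(≡1) mod 17; (16|17)=+1, (1|17)=+1; (−1)^{-1·-2·8}·(+1)^-2·(+1)^-1 = +1.
Ram(25415, -390) = {3, 13}; no ℚ_3-point on the conic.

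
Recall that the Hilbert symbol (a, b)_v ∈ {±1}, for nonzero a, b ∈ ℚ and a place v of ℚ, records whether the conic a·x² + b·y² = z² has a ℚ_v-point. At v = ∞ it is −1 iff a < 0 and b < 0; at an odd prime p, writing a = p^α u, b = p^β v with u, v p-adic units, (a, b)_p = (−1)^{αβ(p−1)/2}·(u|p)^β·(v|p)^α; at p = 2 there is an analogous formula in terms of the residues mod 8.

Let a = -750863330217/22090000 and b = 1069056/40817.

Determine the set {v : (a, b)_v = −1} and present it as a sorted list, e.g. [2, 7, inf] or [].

[19, 29]

(a, b) ≡ (-78793, 493) mod (ℚ^×)²; places V = {2, 3, 5, 7, 11, 13, 17, 19, 29, 47, ∞}.
(a,b)_19: α=1, u≡15; β=0, v≡8 (mod 19); (15|19)=-1, (8|19)=-1; sign (−1)^0·-1^0·-1^1 = -1.
(a,b)_2: α=-4, β=12; u≡7, v≡5 (mod 8); ε(u)ε(v)=1·0, αω(v)=-4·1, βω(u)=12·0; sum ≡ 0  ⇒  +1.
(a,b)_3: α=4, u≡2; β=2, v≡1 (mod 3); (2|3)=-1, (1|3)=+1; sign (−1)^0·-1^2·+1^4 = +1.
(a,b)_5: α=-4, u≡2; β=0, v≡3 (mod 5); (2|5)=-1, (3|5)=-1; sign (−1)^0·-1^0·-1^-4 = +1.
(a,b)_7: α=6, u≡5; β=-4, v≡3 (mod 7); (5|7)=-1, (3|7)=-1; sign (−1)^0·-1^-4·-1^6 = +1.
(a,b)_∞: sgn(-78793)=−, sgn(493)=+, so +1.
(a,b)_47: α=-2, u≡45; β=0, v≡40 (mod 47); (45|47)=-1, (40|47)=-1; sign (−1)^0·-1^0·-1^-2 = +1.
(a,b)_11: α=1, u≡5; β=0, v≡3 (mod 11); (5|11)=+1, (3|11)=+1; sign (−1)^0·+1^0·+1^1 = +1.
(a,b)_13: α=1, u≡10; β=0, v≡4 (mod 13); (10|13)=+1, (4|13)=+1; sign (−1)^0·+1^0·+1^1 = +1.
(a,b)_17: α=0, u≡1; β=-1, v≡7 (mod 17); (1|17)=+1, (7|17)=-1; sign (−1)^0·+1^-1·-1^0 = +1.
(a,b)_29: α=1, u≡25; β=1, v≡19 (mod 29); (25|29)=+1, (19|29)=-1; sign (−1)^0·+1^1·-1^1 = -1.
Ram(-78793, 493) = {19, 29}; no ℚ_19-point on the conic.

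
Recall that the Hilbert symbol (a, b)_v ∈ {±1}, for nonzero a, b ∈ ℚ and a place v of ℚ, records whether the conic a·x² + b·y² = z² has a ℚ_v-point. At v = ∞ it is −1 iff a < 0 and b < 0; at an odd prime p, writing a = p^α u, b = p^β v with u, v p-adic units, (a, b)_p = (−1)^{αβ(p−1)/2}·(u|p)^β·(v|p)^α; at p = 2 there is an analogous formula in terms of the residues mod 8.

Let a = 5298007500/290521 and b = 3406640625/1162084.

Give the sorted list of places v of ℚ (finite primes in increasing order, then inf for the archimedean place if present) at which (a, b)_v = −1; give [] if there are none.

[3, 17]

(a, b) ≡ (323, 969) mod (ℚ^×)²; places V = {2, 3, 5, 7, 11, 17, 19, ∞}.
(a,b)_7: α=-4, u≡1; β=-4, v≡3 (mod 7); (1|7)=+1, (3|7)=-1; sign (−1)^0·+1^-4·-1^-4 = +1.
(a,b)_19: α=1, u≡7; β=1, v≡2 (mod 19); (7|19)=+1, (2|19)=-1; sign (−1)^1·+1^1·-1^1 = +1.
(a,b)_∞: sgn(323)=+, sgn(969)=+, so +1.
(a,b)_17: α=1, u≡4; β=1, v≡10 (mod 17); (4|17)=+1, (10|17)=-1; sign (−1)^0·+1^1·-1^1 = -1.
(a,b)_3: α=8, u≡2; β=3, v≡2 (mod 3); (2|3)=-1, (2|3)=-1; sign (−1)^0·-1^3·-1^8 = -1.
(a,b)_2: α=2, β=-2; u≡3, v≡1 (mod 8); ε(u)ε(v)=1·0, αω(v)=2·0, βω(u)=-2·1; sum ≡ 0  ⇒  +1.
(a,b)_5: α=4, u≡2; β=8, v≡4 (mod 5); (2|5)=-1, (4|5)=+1; sign (−1)^0·-1^8·+1^4 = +1.
(a,b)_11: α=-2, u≡9; β=-2, v≡3 (mod 11); (9|11)=+1, (3|11)=+1; sign (−1)^0·+1^-2·+1^-2 = +1.
Ram(323, 969) = {3, 17}; no ℚ_3-point on the conic.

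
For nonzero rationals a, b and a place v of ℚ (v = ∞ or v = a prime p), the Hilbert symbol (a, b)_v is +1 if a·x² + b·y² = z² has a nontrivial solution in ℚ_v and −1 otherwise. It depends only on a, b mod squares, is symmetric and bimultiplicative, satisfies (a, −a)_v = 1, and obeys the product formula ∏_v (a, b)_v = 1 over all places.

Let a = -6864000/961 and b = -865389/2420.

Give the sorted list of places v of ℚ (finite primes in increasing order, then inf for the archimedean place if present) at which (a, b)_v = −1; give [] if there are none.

Mod squares: a ≡ -4290, b ≡ -105. Check v ∈ {∞, 2, 3, 5, 7, 11, 13, 29, 31}.
v=7: a=7^0·(≡2), b=7^3·(≡5) mod 7; (2|7)=+1, (5|7)=-1; (−1)^{0·3·3}·(+1)^3·(-1)^0 = +1.
v=11: a=11^1·(≡2), b=11^-2·(≡4) mod 11; (2|11)=-1, (4|11)=+1; (−1)^{1·-2·5}·(-1)^-2·(+1)^1 = +1.
v=2: v_2(a)=7, v_2(b)=-2; units ≡ 7, 7 (mod 8); ε·ε+αω+βω = 1·1+7·0+-2·0 ≡ 1  ⇒  (a,b)_2 = -1.
v=5: a=5^3·(≡3), b=5^-1·(≡4) mod 5; (3|5)=-1, (4|5)=+1; (−1)^{3·-1·2}·(-1)^-1·(+1)^3 = -1.
v=3: a=3^1·(≡1), b=3^1·(≡1) mod 3; (1|3)=+1, (1|3)=+1; (−1)^{1·1·1}·(+1)^1·(+1)^1 = -1.
v=13: a=13^1·(≡5), b=13^0·(≡4) mod 13; (5|13)=-1, (4|13)=+1; (−1)^{1·0·6}·(-1)^0·(+1)^1 = +1.
v=∞: -4290 < 0 and -105 < 0  ⇒  (a,b)_∞ = -1.
v=31: a=31^-2·(≡20), b=31^0·(≡19) mod 31; (20|31)=+1, (19|31)=+1; (−1)^{-2·0·15}·(+1)^0·(+1)^-2 = +1.
v=29: a=29^0·(≡17), b=29^2·(≡19) mod 29; (17|29)=-1, (19|29)=-1; (−1)^{0·2·14}·(-1)^2·(-1)^0 = +1.
(-4290, -105 / ℚ) ramifies at {2, 3, 5, ∞}: a division algebra.

[2, 3, 5, inf]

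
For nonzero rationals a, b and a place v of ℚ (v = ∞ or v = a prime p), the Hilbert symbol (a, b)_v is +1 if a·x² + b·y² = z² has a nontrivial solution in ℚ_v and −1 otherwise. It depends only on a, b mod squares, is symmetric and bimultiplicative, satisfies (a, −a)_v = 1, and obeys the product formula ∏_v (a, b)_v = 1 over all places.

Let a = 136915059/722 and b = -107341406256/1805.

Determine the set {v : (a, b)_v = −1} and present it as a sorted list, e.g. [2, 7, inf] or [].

[5, 17]

Mod squares: a ≡ 200022, b ≡ -500055. Check v ∈ {∞, 2, 3, 5, 7, 17, 19, 37, 53}.
v=5: a=5^0·(≡2), b=5^-1·(≡4) mod 5; (2|5)=-1, (4|5)=+1; (−1)^{0·-1·2}·(-1)^-1·(+1)^0 = -1.
v=∞: 200022 > 0 and -500055 < 0  ⇒  (a,b)_∞ = +1.
v=37: a=37^3·(≡4), b=37^3·(≡11) mod 37; (4|37)=+1, (11|37)=+1; (−1)^{3·3·18}·(+1)^3·(+1)^3 = +1.
v=2: v_2(a)=-1, v_2(b)=4; units ≡ 3, 1 (mod 8); ε·ε+αω+βω = 1·0+-1·0+4·1 ≡ 0  ⇒  (a,b)_2 = +1.
v=19: a=19^-2·(≡7), b=19^-2·(≡5) mod 19; (7|19)=+1, (5|19)=+1; (−1)^{-2·-2·9}·(+1)^-2·(+1)^-2 = +1.
v=17: a=17^1·(≡16), b=17^1·(≡11) mod 17; (16|17)=+1, (11|17)=-1; (−1)^{1·1·8}·(+1)^1·(-1)^1 = -1.
v=53: a=53^1·(≡25), b=53^1·(≡4) mod 53; (25|53)=+1, (4|53)=+1; (−1)^{1·1·26}·(+1)^1·(+1)^1 = +1.
v=3: a=3^1·(≡2), b=3^1·(≡1) mod 3; (2|3)=-1, (1|3)=+1; (−1)^{1·1·1}·(-1)^1·(+1)^1 = +1.
v=7: a=7^0·(≡1), b=7^2·(≡2) mod 7; (1|7)=+1, (2|7)=+1; (−1)^{0·2·3}·(+1)^2·(+1)^0 = +1.
Ram(200022, -500055) = {5, 17}; no ℚ_5-point on the conic.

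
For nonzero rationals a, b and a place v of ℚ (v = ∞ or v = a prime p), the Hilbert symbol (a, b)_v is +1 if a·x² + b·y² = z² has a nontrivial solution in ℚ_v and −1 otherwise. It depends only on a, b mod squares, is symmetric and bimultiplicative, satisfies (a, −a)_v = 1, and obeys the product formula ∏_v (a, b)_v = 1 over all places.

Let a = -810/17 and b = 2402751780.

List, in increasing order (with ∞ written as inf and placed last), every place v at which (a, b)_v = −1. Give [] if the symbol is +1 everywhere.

[11, 17]

(a, b) ≡ (-170, 230945) mod (ℚ^×)²; places V = {2, 3, 5, 11, 13, 17, 19, ∞}.
(a,b)_5: α=1, u≡4; β=1, v≡1 (mod 5); (4|5)=+1, (1|5)=+1; sign (−1)^0·+1^1·+1^1 = +1.
(a,b)_19: α=0, u≡6; β=1, v≡2 (mod 19); (6|19)=+1, (2|19)=-1; sign (−1)^0·+1^1·-1^0 = +1.
(a,b)_13: α=0, u≡12; β=1, v≡2 (mod 13); (12|13)=+1, (2|13)=-1; sign (−1)^0·+1^1·-1^0 = +1.
(a,b)_2: α=1, β=2; u≡3, v≡1 (mod 8); ε(u)ε(v)=1·0, αω(v)=1·0, βω(u)=2·1; sum ≡ 0  ⇒  +1.
(a,b)_∞: sgn(-170)=−, sgn(230945)=+, so +1.
(a,b)_3: α=4, u≡1; β=2, v≡2 (mod 3); (1|3)=+1, (2|3)=-1; sign (−1)^0·+1^2·-1^4 = +1.
(a,b)_11: α=0, u≡8; β=1, v≡8 (mod 11); (8|11)=-1, (8|11)=-1; sign (−1)^0·-1^1·-1^0 = -1.
(a,b)_17: α=-1, u≡6; β=3, v≡4 (mod 17); (6|17)=-1, (4|17)=+1; sign (−1)^0·-1^3·+1^-1 = -1.
|Ram(-170, 230945)| = 2, even; anisotropic at {11, 17}.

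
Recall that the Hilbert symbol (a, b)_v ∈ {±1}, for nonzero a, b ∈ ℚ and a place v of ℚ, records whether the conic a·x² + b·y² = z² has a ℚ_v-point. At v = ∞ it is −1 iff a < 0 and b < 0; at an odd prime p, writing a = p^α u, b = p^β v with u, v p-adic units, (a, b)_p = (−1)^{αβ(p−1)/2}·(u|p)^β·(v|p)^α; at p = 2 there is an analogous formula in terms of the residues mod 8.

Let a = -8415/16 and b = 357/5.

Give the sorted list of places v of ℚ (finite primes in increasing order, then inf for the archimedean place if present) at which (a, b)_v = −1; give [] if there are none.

[7, 17]

(a, b) ≡ (-935, 1785) mod (ℚ^×)²; places V = {2, 3, 5, 7, 11, 17, ∞}.
(a,b)_∞: sgn(-935)=−, sgn(1785)=+, so +1.
(a,b)_11: α=1, u≡1; β=0, v≡1 (mod 11); (1|11)=+1, (1|11)=+1; sign (−1)^0·+1^0·+1^1 = +1.
(a,b)_17: α=1, u≡2; β=1, v≡11 (mod 17); (2|17)=+1, (11|17)=-1; sign (−1)^0·+1^1·-1^1 = -1.
(a,b)_3: α=2, u≡1; β=1, v≡1 (mod 3); (1|3)=+1, (1|3)=+1; sign (−1)^0·+1^1·+1^2 = +1.
(a,b)_2: α=-4, β=0; u≡1, v≡1 (mod 8); ε(u)ε(v)=0·0, αω(v)=-4·0, βω(u)=0·0; sum ≡ 0  ⇒  +1.
(a,b)_7: α=0, u≡3; β=1, v≡6 (mod 7); (3|7)=-1, (6|7)=-1; sign (−1)^0·-1^1·-1^0 = -1.
(a,b)_5: α=1, u≡2; β=-1, v≡2 (mod 5); (2|5)=-1, (2|5)=-1; sign (−1)^0·-1^-1·-1^1 = +1.
|Ram(-935, 1785)| = 2, even; anisotropic at {7, 17}.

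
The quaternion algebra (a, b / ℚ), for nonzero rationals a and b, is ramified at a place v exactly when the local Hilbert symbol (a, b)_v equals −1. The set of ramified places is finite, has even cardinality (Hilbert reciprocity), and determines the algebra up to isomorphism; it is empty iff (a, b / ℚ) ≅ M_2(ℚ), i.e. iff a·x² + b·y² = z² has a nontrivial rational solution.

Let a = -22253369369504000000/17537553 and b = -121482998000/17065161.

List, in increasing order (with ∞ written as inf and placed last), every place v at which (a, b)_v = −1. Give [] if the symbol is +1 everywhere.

(a, b) ≡ (-858, -455) mod (ℚ^×)²; places V = {2, 3, 5, 7, 11, 13, 17, 19, 37, 43, 47, ∞}.
(a,b)_2: α=11, β=4; u≡3, v≡1 (mod 8); ε(u)ε(v)=1·0, αω(v)=11·0, βω(u)=4·1; sum ≡ 0  ⇒  +1.
(a,b)_37: α=2, u≡12; β=0, v≡33 (mod 37); (12|37)=+1, (33|37)=+1; sign (−1)^0·+1^0·+1^2 = +1.
(a,b)_47: α=2, u≡22; β=0, v≡22 (mod 47); (22|47)=-1, (22|47)=-1; sign (−1)^0·-1^0·-1^2 = +1.
(a,b)_5: α=6, u≡3; β=3, v≡1 (mod 5); (3|5)=-1, (1|5)=+1; sign (−1)^0·-1^3·+1^6 = -1.
(a,b)_7: α=2, u≡5; β=1, v≡6 (mod 7); (5|7)=-1, (6|7)=-1; sign (−1)^0·-1^1·-1^2 = -1.
(a,b)_17: α=0, u≡4; β=-2, v≡13 (mod 17); (4|17)=+1, (13|17)=+1; sign (−1)^0·+1^-2·+1^0 = +1.
(a,b)_∞: sgn(-858)=−, sgn(-455)=−, so -1.
(a,b)_13: α=1, u≡3; β=1, v≡12 (mod 13); (3|13)=+1, (12|13)=+1; sign (−1)^0·+1^1·+1^1 = +1.
(a,b)_43: α=0, u≡22; β=2, v≡12 (mod 43); (22|43)=-1, (12|43)=-1; sign (−1)^0·-1^2·-1^0 = +1.
(a,b)_11: α=-1, u≡7; β=0, v≡7 (mod 11); (7|11)=-1, (7|11)=-1; sign (−1)^0·-1^0·-1^-1 = -1.
(a,b)_19: α=2, u≡16; β=2, v≡9 (mod 19); (16|19)=+1, (9|19)=+1; sign (−1)^0·+1^2·+1^2 = +1.
(a,b)_3: α=-13, u≡2; β=-10, v≡1 (mod 3); (2|3)=-1, (1|3)=+1; sign (−1)^0·-1^-10·+1^-13 = +1.
(-858, -455 / ℚ) ramifies at {5, 7, 11, ∞}: a division algebra.

[5, 7, 11, inf]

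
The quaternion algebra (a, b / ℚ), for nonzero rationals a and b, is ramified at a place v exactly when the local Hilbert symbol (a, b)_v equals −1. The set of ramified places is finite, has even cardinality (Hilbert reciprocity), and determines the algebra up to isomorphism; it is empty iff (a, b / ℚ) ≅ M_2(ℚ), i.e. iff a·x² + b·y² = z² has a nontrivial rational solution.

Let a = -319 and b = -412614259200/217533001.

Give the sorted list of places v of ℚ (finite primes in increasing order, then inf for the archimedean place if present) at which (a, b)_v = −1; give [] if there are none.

[13, inf]

(a, b) ≡ (-319, -6578) mod (ℚ^×)²; places V = {2, 3, 5, 7, 11, 13, 23, 29, 43, ∞}.
(a,b)_29: α=1, u≡18; β=0, v≡13 (mod 29); (18|29)=-1, (13|29)=+1; sign (−1)^0·-1^0·+1^1 = +1.
(a,b)_∞: sgn(-319)=−, sgn(-6578)=−, so -1.
(a,b)_3: α=0, u≡2; β=4, v≡1 (mod 3); (2|3)=-1, (1|3)=+1; sign (−1)^0·-1^4·+1^0 = +1.
(a,b)_23: α=0, u≡3; β=1, v≡18 (mod 23); (3|23)=+1, (18|23)=+1; sign (−1)^0·+1^1·+1^0 = +1.
(a,b)_2: α=0, β=9; u≡1, v≡7 (mod 8); ε(u)ε(v)=0·1, αω(v)=0·0, βω(u)=9·0; sum ≡ 0  ⇒  +1.
(a,b)_5: α=0, u≡1; β=2, v≡2 (mod 5); (1|5)=+1, (2|5)=-1; sign (−1)^0·+1^2·-1^0 = +1.
(a,b)_7: α=0, u≡3; β=-6, v≡4 (mod 7); (3|7)=-1, (4|7)=+1; sign (−1)^0·-1^-6·+1^0 = +1.
(a,b)_11: α=1, u≡4; β=3, v≡8 (mod 11); (4|11)=+1, (8|11)=-1; sign (−1)^1·+1^3·-1^1 = +1.
(a,b)_43: α=0, u≡25; β=-2, v≡21 (mod 43); (25|43)=+1, (21|43)=+1; sign (−1)^0·+1^-2·+1^0 = +1.
(a,b)_13: α=0, u≡6; β=1, v≡10 (mod 13); (6|13)=-1, (10|13)=+1; sign (−1)^0·-1^1·+1^0 = -1.
Ram(-319, -6578) = {13, ∞}; no ℚ_13-point on the conic.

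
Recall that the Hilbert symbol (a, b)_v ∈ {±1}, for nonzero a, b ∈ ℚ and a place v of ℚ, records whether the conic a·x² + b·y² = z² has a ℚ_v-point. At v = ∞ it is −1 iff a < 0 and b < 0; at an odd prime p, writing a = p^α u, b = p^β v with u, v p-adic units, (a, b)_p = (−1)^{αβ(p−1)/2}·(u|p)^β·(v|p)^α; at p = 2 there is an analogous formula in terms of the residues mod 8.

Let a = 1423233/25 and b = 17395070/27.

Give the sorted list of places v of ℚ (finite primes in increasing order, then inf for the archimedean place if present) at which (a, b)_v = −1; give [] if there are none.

[5, 7, 19, 29]

Mod squares: a ≡ 158137, b ≡ 52185210. Check v ∈ {∞, 2, 3, 5, 7, 11, 19, 29, 41}.
v=3: a=3^2·(≡1), b=3^-3·(≡2) mod 3; (1|3)=+1, (2|3)=-1; (−1)^{2·-3·1}·(+1)^-3·(-1)^2 = +1.
v=2: v_2(a)=0, v_2(b)=1; units ≡ 1, 5 (mod 8); ε·ε+αω+βω = 0·0+0·1+1·0 ≡ 0  ⇒  (a,b)_2 = +1.
v=29: a=29^1·(≡5), b=29^1·(≡3) mod 29; (5|29)=+1, (3|29)=-1; (−1)^{1·1·14}·(+1)^1·(-1)^1 = -1.
v=19: a=19^1·(≡11), b=19^1·(≡9) mod 19; (11|19)=+1, (9|19)=+1; (−1)^{1·1·9}·(+1)^1·(+1)^1 = -1.
v=∞: 158137 > 0 and 52185210 > 0  ⇒  (a,b)_∞ = +1.
v=5: a=5^-2·(≡3), b=5^1·(≡2) mod 5; (3|5)=-1, (2|5)=-1; (−1)^{-2·1·2}·(-1)^1·(-1)^-2 = -1.
v=11: a=11^0·(≡3), b=11^1·(≡2) mod 11; (3|11)=+1, (2|11)=-1; (−1)^{0·1·5}·(+1)^1·(-1)^0 = +1.
v=41: a=41^1·(≡6), b=41^1·(≡35) mod 41; (6|41)=-1, (35|41)=-1; (−1)^{1·1·20}·(-1)^1·(-1)^1 = +1.
v=7: a=7^1·(≡1), b=7^1·(≡4) mod 7; (1|7)=+1, (4|7)=+1; (−1)^{1·1·3}·(+1)^1·(+1)^1 = -1.
(158137, 52185210 / ℚ) ramifies at {5, 7, 19, 29}: a division algebra.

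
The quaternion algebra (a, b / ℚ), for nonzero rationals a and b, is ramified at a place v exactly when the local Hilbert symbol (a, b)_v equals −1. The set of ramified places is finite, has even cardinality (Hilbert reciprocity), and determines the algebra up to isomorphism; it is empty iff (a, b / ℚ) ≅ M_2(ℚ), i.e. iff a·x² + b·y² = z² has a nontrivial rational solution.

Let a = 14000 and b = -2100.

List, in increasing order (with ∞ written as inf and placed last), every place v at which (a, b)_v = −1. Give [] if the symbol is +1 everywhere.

(a, b) ≡ (35, -21) mod (ℚ^×)²; places V = {2, 3, 5, 7, ∞}.
(a,b)_5: α=3, u≡2; β=2, v≡1 (mod 5); (2|5)=-1, (1|5)=+1; sign (−1)^0·-1^2·+1^3 = +1.
(a,b)_∞: sgn(35)=+, sgn(-21)=−, so +1.
(a,b)_3: α=0, u≡2; β=1, v≡2 (mod 3); (2|3)=-1, (2|3)=-1; sign (−1)^0·-1^1·-1^0 = -1.
(a,b)_7: α=1, u≡5; β=1, v≡1 (mod 7); (5|7)=-1, (1|7)=+1; sign (−1)^1·-1^1·+1^1 = +1.
(a,b)_2: α=4, β=2; u≡3, v≡3 (mod 8); ε(u)ε(v)=1·1, αω(v)=4·1, βω(u)=2·1; sum ≡ 1  ⇒  -1.
(35, -21 / ℚ) ramifies at {2, 3}: a division algebra.

[2, 3]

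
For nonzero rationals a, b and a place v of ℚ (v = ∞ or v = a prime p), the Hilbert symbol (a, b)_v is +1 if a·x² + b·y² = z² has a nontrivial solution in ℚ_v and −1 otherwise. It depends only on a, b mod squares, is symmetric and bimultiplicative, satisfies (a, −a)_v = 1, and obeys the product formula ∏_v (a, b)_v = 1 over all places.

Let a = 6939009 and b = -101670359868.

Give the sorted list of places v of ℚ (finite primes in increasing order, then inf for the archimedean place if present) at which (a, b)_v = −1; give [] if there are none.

Mod squares: a ≡ 771001, b ≡ -2593367. Check v ∈ {∞, 2, 3, 7, 11, 17, 19, 31, 37}.
v=3: a=3^2·(≡1), b=3^4·(≡1) mod 3; (1|3)=+1, (1|3)=+1; (−1)^{2·4·1}·(+1)^4·(+1)^2 = +1.
v=17: a=17^1·(≡7), b=17^1·(≡14) mod 17; (7|17)=-1, (14|17)=-1; (−1)^{1·1·8}·(-1)^1·(-1)^1 = +1.
v=7: a=7^1·(≡3), b=7^1·(≡4) mod 7; (3|7)=-1, (4|7)=+1; (−1)^{1·1·3}·(-1)^1·(+1)^1 = +1.
v=31: a=31^1·(≡19), b=31^1·(≡23) mod 31; (19|31)=+1, (23|31)=-1; (−1)^{1·1·15}·(+1)^1·(-1)^1 = +1.
v=37: a=37^0·(≡29), b=37^1·(≡23) mod 37; (29|37)=-1, (23|37)=-1; (−1)^{0·1·18}·(-1)^1·(-1)^0 = -1.
v=19: a=19^1·(≡12), b=19^1·(≡2) mod 19; (12|19)=-1, (2|19)=-1; (−1)^{1·1·9}·(-1)^1·(-1)^1 = -1.
v=2: v_2(a)=0, v_2(b)=2; units ≡ 1, 1 (mod 8); ε·ε+αω+βω = 0·0+0·0+2·0 ≡ 0  ⇒  (a,b)_2 = +1.
v=∞: 771001 > 0 and -2593367 < 0  ⇒  (a,b)_∞ = +1.
v=11: a=11^1·(≡2), b=11^2·(≡9) mod 11; (2|11)=-1, (9|11)=+1; (−1)^{1·2·5}·(-1)^2·(+1)^1 = +1.
Ram(771001, -2593367) = {19, 37}; no ℚ_19-point on the conic.

[19, 37]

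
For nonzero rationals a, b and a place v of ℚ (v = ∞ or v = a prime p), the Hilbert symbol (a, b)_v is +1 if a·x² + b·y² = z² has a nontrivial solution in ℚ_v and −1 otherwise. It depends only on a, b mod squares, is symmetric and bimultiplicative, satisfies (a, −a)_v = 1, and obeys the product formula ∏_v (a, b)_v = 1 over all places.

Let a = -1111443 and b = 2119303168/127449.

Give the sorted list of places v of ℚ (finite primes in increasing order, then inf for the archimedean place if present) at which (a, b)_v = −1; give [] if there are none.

[2, 19]

(a, b) ≡ (-1111443, 32338) mod (ℚ^×)²; places V = {2, 3, 7, 17, 19, 23, 31, 37, ∞}.
(a,b)_∞: sgn(-1111443)=−, sgn(32338)=+, so +1.
(a,b)_19: α=1, u≡4; β=1, v≡7 (mod 19); (4|19)=+1, (7|19)=+1; sign (−1)^1·+1^1·+1^1 = -1.
(a,b)_37: α=1, u≡5; β=1, v≡31 (mod 37); (5|37)=-1, (31|37)=-1; sign (−1)^0·-1^1·-1^1 = +1.
(a,b)_2: α=0, β=17; u≡5, v≡1 (mod 8); ε(u)ε(v)=0·0, αω(v)=0·0, βω(u)=17·1; sum ≡ 1  ⇒  -1.
(a,b)_3: α=1, u≡1; β=-2, v≡1 (mod 3); (1|3)=+1, (1|3)=+1; sign (−1)^0·+1^-2·+1^1 = +1.
(a,b)_31: α=1, u≡14; β=0, v≡9 (mod 31); (14|31)=+1, (9|31)=+1; sign (−1)^0·+1^0·+1^1 = +1.
(a,b)_23: α=0, u≡9; β=1, v≡16 (mod 23); (9|23)=+1, (16|23)=+1; sign (−1)^0·+1^1·+1^0 = +1.
(a,b)_17: α=1, u≡3; β=-2, v≡13 (mod 17); (3|17)=-1, (13|17)=+1; sign (−1)^0·-1^-2·+1^1 = +1.
(a,b)_7: α=0, u≡3; β=-2, v≡6 (mod 7); (3|7)=-1, (6|7)=-1; sign (−1)^0·-1^-2·-1^0 = +1.
|Ram(-1111443, 32338)| = 2, even; anisotropic at {2, 19}.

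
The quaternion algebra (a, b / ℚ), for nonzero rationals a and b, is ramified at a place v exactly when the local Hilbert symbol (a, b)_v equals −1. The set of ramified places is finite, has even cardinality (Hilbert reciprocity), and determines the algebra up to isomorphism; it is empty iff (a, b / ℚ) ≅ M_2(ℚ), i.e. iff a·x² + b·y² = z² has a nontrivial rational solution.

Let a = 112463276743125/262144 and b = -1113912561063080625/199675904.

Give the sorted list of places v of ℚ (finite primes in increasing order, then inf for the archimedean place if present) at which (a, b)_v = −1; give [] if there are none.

[3, 11, 29, 31]

Mod squares: a ≡ 29, b ≡ -207669. Check v ∈ {∞, 2, 3, 5, 7, 11, 19, 29, 31, 41}.
v=31: a=31^2·(≡22), b=31^3·(≡20) mod 31; (22|31)=-1, (20|31)=+1; (−1)^{2·3·15}·(-1)^3·(+1)^2 = -1.
v=∞: 29 > 0 and -207669 < 0  ⇒  (a,b)_∞ = +1.
v=7: a=7^2·(≡4), b=7^3·(≡6) mod 7; (4|7)=+1, (6|7)=-1; (−1)^{2·3·3}·(+1)^3·(-1)^2 = +1.
v=2: v_2(a)=-18, v_2(b)=-12; units ≡ 5, 3 (mod 8); ε·ε+αω+βω = 0·1+-18·1+-12·1 ≡ 0  ⇒  (a,b)_2 = +1.
v=11: a=11^4·(≡7), b=11^5·(≡6) mod 11; (7|11)=-1, (6|11)=-1; (−1)^{4·5·5}·(-1)^5·(-1)^4 = -1.
v=3: a=3^2·(≡2), b=3^1·(≡2) mod 3; (2|3)=-1, (2|3)=-1; (−1)^{2·1·1}·(-1)^1·(-1)^2 = -1.
v=19: a=19^0·(≡10), b=19^2·(≡17) mod 19; (10|19)=-1, (17|19)=+1; (−1)^{0·2·9}·(-1)^2·(+1)^0 = +1.
v=5: a=5^4·(≡1), b=5^4·(≡4) mod 5; (1|5)=+1, (4|5)=+1; (−1)^{4·4·2}·(+1)^4·(+1)^4 = +1.
v=41: a=41^0·(≡11), b=41^-2·(≡8) mod 41; (11|41)=-1, (8|41)=+1; (−1)^{0·-2·20}·(-1)^-2·(+1)^0 = +1.
v=29: a=29^1·(≡9), b=29^-1·(≡18) mod 29; (9|29)=+1, (18|29)=-1; (−1)^{1·-1·14}·(+1)^-1·(-1)^1 = -1.
|Ram(29, -207669)| = 4, even; anisotropic at {3, 11, 29, 31}.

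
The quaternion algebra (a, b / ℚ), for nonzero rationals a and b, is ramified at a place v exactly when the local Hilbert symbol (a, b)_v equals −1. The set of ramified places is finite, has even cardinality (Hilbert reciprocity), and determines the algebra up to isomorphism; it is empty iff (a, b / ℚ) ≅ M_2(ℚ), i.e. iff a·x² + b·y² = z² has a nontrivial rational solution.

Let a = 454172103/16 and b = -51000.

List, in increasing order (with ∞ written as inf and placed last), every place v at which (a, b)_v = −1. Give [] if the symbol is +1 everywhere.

[5, 11, 29, 31]

Mod squares: a ≡ 69223, b ≡ -510. Check v ∈ {∞, 2, 3, 5, 7, 11, 17, 29, 31}.
v=7: a=7^1·(≡5), b=7^0·(≡2) mod 7; (5|7)=-1, (2|7)=+1; (−1)^{1·0·3}·(-1)^0·(+1)^1 = +1.
v=2: v_2(a)=-4, v_2(b)=3; units ≡ 7, 1 (mod 8); ε·ε+αω+βω = 1·0+-4·0+3·0 ≡ 0  ⇒  (a,b)_2 = +1.
v=∞: 69223 > 0 and -510 < 0  ⇒  (a,b)_∞ = +1.
v=5: a=5^0·(≡3), b=5^3·(≡2) mod 5; (3|5)=-1, (2|5)=-1; (−1)^{0·3·2}·(-1)^3·(-1)^0 = -1.
v=11: a=11^1·(≡1), b=11^0·(≡7) mod 11; (1|11)=+1, (7|11)=-1; (−1)^{1·0·5}·(+1)^0·(-1)^1 = -1.
v=3: a=3^8·(≡1), b=3^1·(≡1) mod 3; (1|3)=+1, (1|3)=+1; (−1)^{8·1·1}·(+1)^1·(+1)^8 = +1.
v=31: a=31^1·(≡9), b=31^0·(≡26) mod 31; (9|31)=+1, (26|31)=-1; (−1)^{1·0·15}·(+1)^0·(-1)^1 = -1.
v=29: a=29^1·(≡13), b=29^0·(≡11) mod 29; (13|29)=+1, (11|29)=-1; (−1)^{1·0·14}·(+1)^0·(-1)^1 = -1.
v=17: a=17^0·(≡16), b=17^1·(≡9) mod 17; (16|17)=+1, (9|17)=+1; (−1)^{0·1·8}·(+1)^1·(+1)^0 = +1.
|Ram(69223, -510)| = 4, even; anisotropic at {5, 11, 29, 31}.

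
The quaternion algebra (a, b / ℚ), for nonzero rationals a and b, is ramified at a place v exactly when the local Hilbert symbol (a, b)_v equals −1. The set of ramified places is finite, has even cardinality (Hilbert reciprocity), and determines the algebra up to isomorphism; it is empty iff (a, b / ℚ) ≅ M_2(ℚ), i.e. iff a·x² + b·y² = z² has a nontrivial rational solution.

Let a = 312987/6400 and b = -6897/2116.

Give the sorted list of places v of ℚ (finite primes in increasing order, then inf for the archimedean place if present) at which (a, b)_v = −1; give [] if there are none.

[2, 19]

Mod squares: a ≡ 3, b ≡ -57. Check v ∈ {∞, 2, 3, 5, 11, 17, 19, 23}.
v=2: v_2(a)=-8, v_2(b)=-2; units ≡ 3, 7 (mod 8); ε·ε+αω+βω = 1·1+-8·0+-2·1 ≡ 1  ⇒  (a,b)_2 = -1.
v=19: a=19^2·(≡15), b=19^1·(≡16) mod 19; (15|19)=-1, (16|19)=+1; (−1)^{2·1·9}·(-1)^1·(+1)^2 = -1.
v=5: a=5^-2·(≡2), b=5^0·(≡3) mod 5; (2|5)=-1, (3|5)=-1; (−1)^{-2·0·2}·(-1)^0·(-1)^-2 = +1.
v=23: a=23^0·(≡12), b=23^-2·(≡18) mod 23; (12|23)=+1, (18|23)=+1; (−1)^{0·-2·11}·(+1)^-2·(+1)^0 = +1.
v=3: a=3^1·(≡1), b=3^1·(≡2) mod 3; (1|3)=+1, (2|3)=-1; (−1)^{1·1·1}·(+1)^1·(-1)^1 = +1.
v=11: a=11^0·(≡9), b=11^2·(≡5) mod 11; (9|11)=+1, (5|11)=+1; (−1)^{0·2·5}·(+1)^2·(+1)^0 = +1.
v=17: a=17^2·(≡10), b=17^0·(≡7) mod 17; (10|17)=-1, (7|17)=-1; (−1)^{2·0·8}·(-1)^0·(-1)^2 = +1.
v=∞: 3 > 0 and -57 < 0  ⇒  (a,b)_∞ = +1.
Ram(3, -57) = {2, 19}; no ℚ_2-point on the conic.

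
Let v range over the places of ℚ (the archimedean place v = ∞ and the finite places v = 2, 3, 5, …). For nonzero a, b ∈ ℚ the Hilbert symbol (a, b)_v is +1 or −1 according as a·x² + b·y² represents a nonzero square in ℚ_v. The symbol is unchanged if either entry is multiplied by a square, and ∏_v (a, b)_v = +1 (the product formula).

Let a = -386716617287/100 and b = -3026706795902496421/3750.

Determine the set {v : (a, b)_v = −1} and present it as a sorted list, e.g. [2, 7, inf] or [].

[17, inf]

Mod squares: a ≡ -143, b ≡ -44574. Check v ∈ {∞, 2, 3, 5, 7, 11, 13, 17, 19, 23}.
v=∞: -143 < 0 and -44574 < 0  ⇒  (a,b)_∞ = -1.
v=19: a=19^2·(≡17), b=19^5·(≡2) mod 19; (17|19)=+1, (2|19)=-1; (−1)^{2·5·9}·(+1)^5·(-1)^2 = +1.
v=13: a=13^1·(≡2), b=13^2·(≡3) mod 13; (2|13)=-1, (3|13)=+1; (−1)^{1·2·6}·(-1)^2·(+1)^1 = +1.
v=17: a=17^2·(≡12), b=17^3·(≡2) mod 17; (12|17)=-1, (2|17)=+1; (−1)^{2·3·8}·(-1)^3·(+1)^2 = -1.
v=7: a=7^2·(≡1), b=7^0·(≡4) mod 7; (1|7)=+1, (4|7)=+1; (−1)^{2·0·3}·(+1)^0·(+1)^2 = +1.
v=11: a=11^1·(≡5), b=11^2·(≡5) mod 11; (5|11)=+1, (5|11)=+1; (−1)^{1·2·5}·(+1)^2·(+1)^1 = +1.
v=3: a=3^0·(≡1), b=3^-1·(≡1) mod 3; (1|3)=+1, (1|3)=+1; (−1)^{0·-1·1}·(+1)^-1·(+1)^0 = +1.
v=2: v_2(a)=-2, v_2(b)=-1; units ≡ 1, 1 (mod 8); ε·ε+αω+βω = 0·0+-2·0+-1·0 ≡ 0  ⇒  (a,b)_2 = +1.
v=5: a=5^-2·(≡2), b=5^-4·(≡4) mod 5; (2|5)=-1, (4|5)=+1; (−1)^{-2·-4·2}·(-1)^-4·(+1)^-2 = +1.
v=23: a=23^2·(≡1), b=23^3·(≡14) mod 23; (1|23)=+1, (14|23)=-1; (−1)^{2·3·11}·(+1)^3·(-1)^2 = +1.
(-143, -44574 / ℚ) ramifies at {17, ∞}: a division algebra.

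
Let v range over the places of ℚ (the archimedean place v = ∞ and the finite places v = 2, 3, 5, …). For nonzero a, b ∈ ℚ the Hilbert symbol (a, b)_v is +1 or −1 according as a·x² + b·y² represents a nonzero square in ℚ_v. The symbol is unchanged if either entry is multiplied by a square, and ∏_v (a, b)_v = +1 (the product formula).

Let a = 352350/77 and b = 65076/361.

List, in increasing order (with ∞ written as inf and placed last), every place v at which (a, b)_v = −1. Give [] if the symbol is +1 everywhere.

[2, 3]

Mod squares: a ≡ 13398, b ≡ 16269. Check v ∈ {∞, 2, 3, 5, 7, 11, 17, 19, 29}.
v=3: a=3^5·(≡2), b=3^1·(≡2) mod 3; (2|3)=-1, (2|3)=-1; (−1)^{5·1·1}·(-1)^1·(-1)^5 = -1.
v=17: a=17^0·(≡16), b=17^1·(≡5) mod 17; (16|17)=+1, (5|17)=-1; (−1)^{0·1·8}·(+1)^1·(-1)^0 = +1.
v=2: v_2(a)=1, v_2(b)=2; units ≡ 3, 5 (mod 8); ε·ε+αω+βω = 1·0+1·1+2·1 ≡ 1  ⇒  (a,b)_2 = -1.
v=11: a=11^-1·(≡6), b=11^1·(≡1) mod 11; (6|11)=-1, (1|11)=+1; (−1)^{-1·1·5}·(-1)^1·(+1)^-1 = +1.
v=29: a=29^1·(≡3), b=29^1·(≡12) mod 29; (3|29)=-1, (12|29)=-1; (−1)^{1·1·14}·(-1)^1·(-1)^1 = +1.
v=7: a=7^-1·(≡3), b=7^0·(≡1) mod 7; (3|7)=-1, (1|7)=+1; (−1)^{-1·0·3}·(-1)^0·(+1)^-1 = +1.
v=5: a=5^2·(≡2), b=5^0·(≡1) mod 5; (2|5)=-1, (1|5)=+1; (−1)^{2·0·2}·(-1)^0·(+1)^2 = +1.
v=∞: 13398 > 0 and 16269 > 0  ⇒  (a,b)_∞ = +1.
v=19: a=19^0·(≡14), b=19^-2·(≡1) mod 19; (14|19)=-1, (1|19)=+1; (−1)^{0·-2·9}·(-1)^-2·(+1)^0 = +1.
|Ram(13398, 16269)| = 2, even; anisotropic at {2, 3}.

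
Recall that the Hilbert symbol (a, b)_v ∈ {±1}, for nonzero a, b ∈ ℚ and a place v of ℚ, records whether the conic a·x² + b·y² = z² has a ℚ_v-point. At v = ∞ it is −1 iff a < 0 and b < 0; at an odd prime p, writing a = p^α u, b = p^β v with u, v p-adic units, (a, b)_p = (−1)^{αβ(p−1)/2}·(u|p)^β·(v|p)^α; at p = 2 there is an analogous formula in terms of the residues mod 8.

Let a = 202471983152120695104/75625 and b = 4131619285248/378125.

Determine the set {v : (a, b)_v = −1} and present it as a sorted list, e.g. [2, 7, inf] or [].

(a, b) ≡ (741, 146965) mod (ℚ^×)²; places V = {2, 3, 5, 7, 11, 13, 17, 19, ∞}.
(a,b)_13: α=5, u≡8; β=3, v≡5 (mod 13); (8|13)=-1, (5|13)=-1; sign (−1)^0·-1^3·-1^5 = +1.
(a,b)_3: α=5, u≡1; β=2, v≡1 (mod 3); (1|3)=+1, (1|3)=+1; sign (−1)^0·+1^2·+1^5 = +1.
(a,b)_5: α=-4, u≡4; β=-5, v≡3 (mod 5); (4|5)=+1, (3|5)=-1; sign (−1)^0·+1^-5·-1^-4 = +1.
(a,b)_∞: sgn(741)=+, sgn(146965)=+, so +1.
(a,b)_19: α=5, u≡16; β=3, v≡12 (mod 19); (16|19)=+1, (12|19)=-1; sign (−1)^1·+1^3·-1^5 = +1.
(a,b)_11: α=-2, u≡4; β=-2, v≡4 (mod 11); (4|11)=+1, (4|11)=+1; sign (−1)^0·+1^-2·+1^-2 = +1.
(a,b)_17: α=2, u≡11; β=1, v≡4 (mod 17); (11|17)=-1, (4|17)=+1; sign (−1)^0·-1^1·+1^2 = -1.
(a,b)_7: α=2, u≡3; β=1, v≡4 (mod 7); (3|7)=-1, (4|7)=+1; sign (−1)^0·-1^1·+1^2 = -1.
(a,b)_2: α=6, β=8; u≡5, v≡5 (mod 8); ε(u)ε(v)=0·0, αω(v)=6·1, βω(u)=8·1; sum ≡ 0  ⇒  +1.
(741, 146965 / ℚ) ramifies at {7, 17}: a division algebra.

[7, 17]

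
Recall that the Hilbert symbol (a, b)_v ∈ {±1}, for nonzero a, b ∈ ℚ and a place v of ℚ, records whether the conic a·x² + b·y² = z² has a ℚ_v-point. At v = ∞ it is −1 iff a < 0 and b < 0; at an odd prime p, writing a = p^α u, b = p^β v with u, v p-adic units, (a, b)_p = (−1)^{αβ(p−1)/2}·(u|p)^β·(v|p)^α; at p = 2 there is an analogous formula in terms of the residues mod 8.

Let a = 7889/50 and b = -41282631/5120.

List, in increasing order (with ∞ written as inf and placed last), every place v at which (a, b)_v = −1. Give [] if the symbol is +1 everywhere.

(a, b) ≡ (322, -43355) mod (ℚ^×)²; places V = {2, 3, 5, 7, 13, 23, 29, ∞}.
(a,b)_23: α=1, u≡11; β=3, v≡9 (mod 23); (11|23)=-1, (9|23)=+1; sign (−1)^1·-1^3·+1^1 = +1.
(a,b)_∞: sgn(322)=+, sgn(-43355)=−, so +1.
(a,b)_13: α=0, u≡1; β=1, v≡6 (mod 13); (1|13)=+1, (6|13)=-1; sign (−1)^0·+1^1·-1^0 = +1.
(a,b)_29: α=0, u≡18; β=1, v≡28 (mod 29); (18|29)=-1, (28|29)=+1; sign (−1)^0·-1^1·+1^0 = -1.
(a,b)_7: α=3, u≡2; β=0, v≡3 (mod 7); (2|7)=+1, (3|7)=-1; sign (−1)^0·+1^0·-1^3 = -1.
(a,b)_5: α=-2, u≡2; β=-1, v≡1 (mod 5); (2|5)=-1, (1|5)=+1; sign (−1)^0·-1^-1·+1^-2 = -1.
(a,b)_3: α=0, u≡1; β=2, v≡1 (mod 3); (1|3)=+1, (1|3)=+1; sign (−1)^0·+1^2·+1^0 = +1.
(a,b)_2: α=-1, β=-10; u≡1, v≡5 (mod 8); ε(u)ε(v)=0·0, αω(v)=-1·1, βω(u)=-10·0; sum ≡ 1  ⇒  -1.
(322, -43355 / ℚ) ramifies at {2, 5, 7, 29}: a division algebra.

[2, 5, 7, 29]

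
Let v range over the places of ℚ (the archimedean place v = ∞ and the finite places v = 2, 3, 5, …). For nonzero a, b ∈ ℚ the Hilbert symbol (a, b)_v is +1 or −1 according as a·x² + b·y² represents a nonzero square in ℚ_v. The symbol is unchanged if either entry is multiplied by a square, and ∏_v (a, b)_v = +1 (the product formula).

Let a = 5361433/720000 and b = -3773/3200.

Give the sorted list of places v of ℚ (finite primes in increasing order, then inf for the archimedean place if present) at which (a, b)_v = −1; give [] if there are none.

(a, b) ≡ (4466, -154) mod (ℚ^×)²; places V = {2, 3, 5, 7, 11, 29, ∞}.
(a,b)_7: α=5, u≡4; β=3, v≡3 (mod 7); (4|7)=+1, (3|7)=-1; sign (−1)^1·+1^3·-1^5 = +1.
(a,b)_2: α=-7, β=-7; u≡1, v≡3 (mod 8); ε(u)ε(v)=0·1, αω(v)=-7·1, βω(u)=-7·0; sum ≡ 1  ⇒  -1.
(a,b)_5: α=-4, u≡4; β=-2, v≡4 (mod 5); (4|5)=+1, (4|5)=+1; sign (−1)^0·+1^-2·+1^-4 = +1.
(a,b)_∞: sgn(4466)=+, sgn(-154)=−, so +1.
(a,b)_3: α=-2, u≡2; β=0, v≡2 (mod 3); (2|3)=-1, (2|3)=-1; sign (−1)^0·-1^0·-1^-2 = +1.
(a,b)_29: α=1, u≡24; β=0, v≡20 (mod 29); (24|29)=+1, (20|29)=+1; sign (−1)^0·+1^0·+1^1 = +1.
(a,b)_11: α=1, u≡8; β=1, v≡2 (mod 11); (8|11)=-1, (2|11)=-1; sign (−1)^1·-1^1·-1^1 = -1.
(4466, -154 / ℚ) ramifies at {2, 11}: a division algebra.

[2, 11]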